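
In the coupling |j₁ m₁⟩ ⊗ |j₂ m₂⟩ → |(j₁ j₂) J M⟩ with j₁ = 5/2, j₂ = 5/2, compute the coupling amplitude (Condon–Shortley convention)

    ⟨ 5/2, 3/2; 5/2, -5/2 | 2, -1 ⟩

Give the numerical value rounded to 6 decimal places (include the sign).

j₁+j₂−J=3  J+j₁−j₂=2  J−j₁+j₂=2  j₁+j₂+J+1=8
(j₁±m₁, j₂±m₂, J±M) = (4,1,0,5,1,3)
P² = 360/7
sum k=0..0:
  [0] +1/12 = 1/12
S = 1/12
C² = P²·S² = 5/14 ; C = +0.597614

+0.597614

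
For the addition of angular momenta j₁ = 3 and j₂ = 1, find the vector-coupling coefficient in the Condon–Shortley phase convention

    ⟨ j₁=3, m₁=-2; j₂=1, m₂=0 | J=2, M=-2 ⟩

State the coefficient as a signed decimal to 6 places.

triangle: 2!*4!*0!/7! = 48/5040
(j±m)!: 1!*5!*1!*1!*0!*4! = 2880
prefactor² = (2J+1)*Δ*N² = 960/7
  k=1: −1/(1!*1!*4!*0!*0!*0!) = -1/24
Σ = -1/24  ⇒  CG² = 960/7*(-1/24)² = 5/21
CG = −√(5/21) = -0.487950

-0.487950  (= −√(5/21))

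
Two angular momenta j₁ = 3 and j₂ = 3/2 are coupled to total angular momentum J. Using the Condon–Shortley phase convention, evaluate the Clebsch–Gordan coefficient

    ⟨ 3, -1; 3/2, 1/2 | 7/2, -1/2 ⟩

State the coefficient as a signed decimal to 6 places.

triangle: 1!*5!*2!/9! = 240/362880
(j±m)!: 2!*4!*2!*1!*3!*4! = 13824
prefactor² = (2J+1)*Δ*N² = 512/7
  k=0: +1/(0!*1!*4!*2!*1!*0!) = 1/48
  k=1: −1/(1!*0!*3!*1!*2!*1!) = -1/12
Σ = -1/16  ⇒  CG² = 512/7*(-1/16)² = 2/7
CG = −√(2/7) = -0.534522

−√(2/7) ≈ -0.534522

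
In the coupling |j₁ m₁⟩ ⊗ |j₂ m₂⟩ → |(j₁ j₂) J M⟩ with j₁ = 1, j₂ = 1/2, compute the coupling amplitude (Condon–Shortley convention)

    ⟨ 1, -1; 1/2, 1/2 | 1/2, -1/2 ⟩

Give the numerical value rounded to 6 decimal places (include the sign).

−√(2/3) ≈ -0.816497

√[2·1!1!0!/3! · 0!2!1!0!0!1!] = √(2/3)
  +(−1)^1/∏(1,0,1,0,0,0)! = -1  (running -1)
⟨..|..⟩ = √(2/3)·(-1) = -0.816497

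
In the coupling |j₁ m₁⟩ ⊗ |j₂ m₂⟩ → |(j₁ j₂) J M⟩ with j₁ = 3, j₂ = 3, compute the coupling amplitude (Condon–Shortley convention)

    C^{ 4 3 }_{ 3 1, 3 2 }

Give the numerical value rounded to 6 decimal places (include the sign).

triangle: 2!*4!*4!/11! = 1152/39916800
(j±m)!: 4!*2!*5!*1!*7!*1! = 29030400
prefactor² = (2J+1)*Δ*N² = 82944/11
  k=1: −1/(1!*1!*1!*4!*3!*0!) = -1/144
  k=2: +1/(2!*0!*0!*3!*4!*1!) = 1/288
Σ = -1/288  ⇒  CG² = 82944/11*(-1/288)² = 1/11
CG = −√(1/11) = -0.301511

−√(1/11) ≈ -0.301511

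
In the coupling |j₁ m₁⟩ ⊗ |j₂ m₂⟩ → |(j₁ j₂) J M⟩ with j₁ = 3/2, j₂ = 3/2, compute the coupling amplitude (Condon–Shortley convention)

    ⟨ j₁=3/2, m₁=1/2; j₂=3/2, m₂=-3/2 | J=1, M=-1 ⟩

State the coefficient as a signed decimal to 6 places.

+√(3/10) = +0.547723

triangle: 2!*1!*1!/5! = 2/120
(j±m)!: 2!*1!*0!*3!*0!*2! = 24
prefactor² = (2J+1)*Δ*N² = 6/5
  k=0: +1/(0!*2!*1!*0!*0!*1!) = 1/2
Σ = 1/2  ⇒  CG² = 6/5*1/2² = 3/10
CG = +√(3/10) = +0.547723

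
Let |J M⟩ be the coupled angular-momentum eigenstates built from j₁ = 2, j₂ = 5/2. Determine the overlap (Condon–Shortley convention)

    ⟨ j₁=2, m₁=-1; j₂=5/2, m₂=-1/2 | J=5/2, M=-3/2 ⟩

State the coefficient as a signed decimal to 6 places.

triangle: 2!*2!*3!/8! = 24/40320
(j±m)!: 1!*3!*2!*3!*1!*4! = 1728
prefactor² = (2J+1)*Δ*N² = 216/35
  k=1: −1/(1!*1!*2!*1!*0!*2!) = -1/4
  k=2: +1/(2!*0!*1!*0!*1!*3!) = 1/12
Σ = -1/6  ⇒  CG² = 216/35*(-1/6)² = 6/35
CG = −√(6/35) = -0.414039

−√(6/35) ≈ -0.414039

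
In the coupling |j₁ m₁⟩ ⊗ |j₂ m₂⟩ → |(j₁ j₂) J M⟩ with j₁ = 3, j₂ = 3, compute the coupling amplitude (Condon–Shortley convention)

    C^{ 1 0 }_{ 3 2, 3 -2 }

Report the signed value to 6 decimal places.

triangle: 5!·1!·1!/8! = 120/40320
(j±m)!: 5!·1!·1!·5!·1!·1! = 14400
prefactor² = (2J+1)·Δ·N² = 900/7
  k=0: +1/(0!·5!·1!·1!·0!·0!) = 1/120
  k=1: −1/(1!·4!·0!·0!·1!·1!) = -1/24
Σ = -1/30  ⇒  CG² = 900/7·(-1/30)² = 1/7
CG = −√(1/7) = -0.377964

-0.377964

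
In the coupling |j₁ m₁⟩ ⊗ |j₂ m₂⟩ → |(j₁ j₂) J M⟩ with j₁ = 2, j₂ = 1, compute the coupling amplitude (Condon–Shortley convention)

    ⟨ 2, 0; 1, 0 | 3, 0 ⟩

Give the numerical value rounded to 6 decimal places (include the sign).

j₁+j₂−J=0  J+j₁−j₂=4  J−j₁+j₂=2  j₁+j₂+J+1=7
(j₁±m₁, j₂±m₂, J±M) = (2,2,1,1,3,3)
P² = 48/5
sum k=0..0:
  [0] +1/4 = 1/4
S = 1/4
C² = P²·S² = 3/5 ; C = +0.774597

+√(3/5) = +0.774597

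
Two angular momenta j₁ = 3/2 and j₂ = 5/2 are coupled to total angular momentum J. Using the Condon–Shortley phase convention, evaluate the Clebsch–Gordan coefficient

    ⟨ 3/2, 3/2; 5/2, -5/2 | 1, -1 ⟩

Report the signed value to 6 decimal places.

+√(1/2) = +0.707107

triangle: 3!*0!*2!/6! = 12/720
(j±m)!: 3!*0!*0!*5!*0!*2! = 1440
prefactor² = (2J+1)*Δ*N² = 72
  k=0: +1/(0!*3!*0!*0!*0!*2!) = 1/12
Σ = 1/12  ⇒  CG² = 72*1/12² = 1/2
CG = +√(1/2) = +0.707107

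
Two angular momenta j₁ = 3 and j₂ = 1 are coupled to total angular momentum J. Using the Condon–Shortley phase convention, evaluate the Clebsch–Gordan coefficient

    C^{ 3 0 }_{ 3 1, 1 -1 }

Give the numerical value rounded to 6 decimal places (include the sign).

j₁+j₂−J=1  J+j₁−j₂=5  J−j₁+j₂=1  j₁+j₂+J+1=8
(j₁±m₁, j₂±m₂, J±M) = (4,2,0,2,3,3)
P² = 72
sum k=0..0:
  [0] +1/12 = 1/12
S = 1/12
C² = P²·S² = 1/2 ; C = +0.707107

+0.707107  (= +√(1/2))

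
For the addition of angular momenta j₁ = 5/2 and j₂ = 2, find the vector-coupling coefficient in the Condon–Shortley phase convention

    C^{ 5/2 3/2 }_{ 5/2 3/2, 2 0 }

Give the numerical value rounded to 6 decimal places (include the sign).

triangle: 2!·3!·2!/8! = 24/40320
(j±m)!: 4!·1!·2!·2!·4!·1! = 2304
prefactor² = (2J+1)·Δ·N² = 288/35
  k=0: +1/(0!·2!·1!·2!·2!·0!) = 1/8
  k=1: −1/(1!·1!·0!·1!·3!·1!) = -1/6
Σ = -1/24  ⇒  CG² = 288/35·(-1/24)² = 1/70
CG = −√(1/70) = -0.119523

-0.119523  (= −√(1/70))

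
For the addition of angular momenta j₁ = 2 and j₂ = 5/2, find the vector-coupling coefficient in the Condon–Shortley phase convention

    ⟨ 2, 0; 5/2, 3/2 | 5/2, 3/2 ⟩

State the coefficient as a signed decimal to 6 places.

triangle: 2!·2!·3!/8! = 24/40320
(j±m)!: 2!·2!·4!·1!·4!·1! = 2304
prefactor² = (2J+1)·Δ·N² = 288/35
  k=1: −1/(1!·1!·1!·3!·1!·0!) = -1/6
  k=2: +1/(2!·0!·0!·2!·2!·1!) = 1/8
Σ = -1/24  ⇒  CG² = 288/35·(-1/24)² = 1/70
CG = −√(1/70) = -0.119523

−√(1/70) = -0.119523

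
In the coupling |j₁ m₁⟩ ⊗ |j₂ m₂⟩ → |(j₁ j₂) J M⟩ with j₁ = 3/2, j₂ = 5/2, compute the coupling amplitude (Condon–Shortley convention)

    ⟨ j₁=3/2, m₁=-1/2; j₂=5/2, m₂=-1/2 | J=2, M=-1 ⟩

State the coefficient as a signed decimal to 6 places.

j₁+j₂−J=2  J+j₁−j₂=1  J−j₁+j₂=3  j₁+j₂+J+1=7
(j₁±m₁, j₂±m₂, J±M) = (1,2,2,3,1,3)
P² = 12/7
sum k=1..2:
  [1] −1/2 = -1/2
  [2] +1/12 = 1/12
S = -5/12
C² = P²·S² = 25/84 ; C = -0.545545

−√(25/84) = -0.545545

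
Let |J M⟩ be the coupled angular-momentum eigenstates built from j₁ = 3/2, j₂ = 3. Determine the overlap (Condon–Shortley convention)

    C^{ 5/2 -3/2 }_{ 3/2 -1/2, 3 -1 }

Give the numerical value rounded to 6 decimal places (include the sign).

√[6·2!1!4!/8! · 1!2!2!4!1!4!] = √(576/35)
  +(−1)^1/∏(1,1,1,1,0,3)! = -1/6  (running -1/6)
  +(−1)^2/∏(2,0,0,0,1,4)! = 1/48  (running -7/48)
⟨..|..⟩ = √(576/35)·(-7/48) = -0.591608

-0.591608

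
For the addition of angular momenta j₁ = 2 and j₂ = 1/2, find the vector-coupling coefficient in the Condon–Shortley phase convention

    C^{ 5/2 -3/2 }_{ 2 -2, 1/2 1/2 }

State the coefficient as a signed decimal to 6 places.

triangle: 0!·4!·1!/6! = 24/720
(j±m)!: 0!·4!·1!·0!·1!·4! = 576
prefactor² = (2J+1)·Δ·N² = 576/5
  k=0: +1/(0!·0!·4!·1!·0!·0!) = 1/24
Σ = 1/24  ⇒  CG² = 576/5·1/24² = 1/5
CG = +√(1/5) = +0.447214

+0.447214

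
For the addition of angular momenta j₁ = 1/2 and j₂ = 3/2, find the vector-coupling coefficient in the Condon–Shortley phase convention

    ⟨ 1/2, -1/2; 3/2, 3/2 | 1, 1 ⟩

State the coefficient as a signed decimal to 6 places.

-0.866025

√[3·1!0!2!/4! · 0!1!3!0!2!0!] = √(3)
  +(−1)^1/∏(1,0,0,2,0,0)! = -1/2  (running -1/2)
⟨..|..⟩ = √(3)·(-1/2) = -0.866025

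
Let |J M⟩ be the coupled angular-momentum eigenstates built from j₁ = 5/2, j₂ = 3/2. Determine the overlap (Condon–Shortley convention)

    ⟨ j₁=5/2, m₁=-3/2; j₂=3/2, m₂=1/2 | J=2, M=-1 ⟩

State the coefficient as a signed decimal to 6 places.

j₁+j₂−J=2  J+j₁−j₂=3  J−j₁+j₂=1  j₁+j₂+J+1=7
(j₁±m₁, j₂±m₂, J±M) = (1,4,2,1,1,3)
P² = 24/7
sum k=1..2:
  [1] −1/6 = -1/6
  [2] +1/4 = 1/4
S = 1/12
C² = P²·S² = 1/42 ; C = +0.154303

+0.154303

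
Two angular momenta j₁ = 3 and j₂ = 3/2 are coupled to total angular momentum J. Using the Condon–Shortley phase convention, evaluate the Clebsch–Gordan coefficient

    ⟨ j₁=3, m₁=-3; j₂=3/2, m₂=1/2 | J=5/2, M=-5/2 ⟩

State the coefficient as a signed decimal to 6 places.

+√(15/28) = +0.731925

√[6·2!4!1!/8! · 0!6!2!1!0!5!] = √(8640/7)
  +(−1)^2/∏(2,0,4,0,0,1)! = 1/48  (running 1/48)
⟨..|..⟩ = √(8640/7)·(1/48) = +0.731925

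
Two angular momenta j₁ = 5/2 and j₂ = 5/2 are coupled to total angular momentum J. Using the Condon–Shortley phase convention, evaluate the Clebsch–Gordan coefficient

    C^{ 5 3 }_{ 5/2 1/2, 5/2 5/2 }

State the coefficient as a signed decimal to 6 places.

j₁+j₂−J=0  J+j₁−j₂=5  J−j₁+j₂=5  j₁+j₂+J+1=11
(j₁±m₁, j₂±m₂, J±M) = (3,2,5,0,8,2)
P² = 460800
sum k=0..0:
  [0] +1/1440 = 1/1440
S = 1/1440
C² = P²·S² = 2/9 ; C = +0.471405

+0.471405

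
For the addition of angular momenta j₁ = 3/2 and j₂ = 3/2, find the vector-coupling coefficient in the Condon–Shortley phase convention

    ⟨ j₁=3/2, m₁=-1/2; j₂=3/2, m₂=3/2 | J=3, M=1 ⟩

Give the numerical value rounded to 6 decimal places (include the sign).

+0.447214

j₁+j₂−J=0  J+j₁−j₂=3  J−j₁+j₂=3  j₁+j₂+J+1=7
(j₁±m₁, j₂±m₂, J±M) = (1,2,3,0,4,2)
P² = 144/5
sum k=0..0:
  [0] +1/12 = 1/12
S = 1/12
C² = P²·S² = 1/5 ; C = +0.447214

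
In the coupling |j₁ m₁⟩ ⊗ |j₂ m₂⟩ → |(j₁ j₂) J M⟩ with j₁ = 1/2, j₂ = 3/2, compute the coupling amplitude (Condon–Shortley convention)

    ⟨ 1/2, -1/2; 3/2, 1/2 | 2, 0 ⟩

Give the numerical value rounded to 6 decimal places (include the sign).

√[5·0!1!3!/5! · 0!1!2!1!2!2!] = √(2)
  +(−1)^0/∏(0,0,1,2,0,1)! = 1/2  (running 1/2)
⟨..|..⟩ = √(2)·(1/2) = +0.707107

+√(1/2) ≈ +0.707107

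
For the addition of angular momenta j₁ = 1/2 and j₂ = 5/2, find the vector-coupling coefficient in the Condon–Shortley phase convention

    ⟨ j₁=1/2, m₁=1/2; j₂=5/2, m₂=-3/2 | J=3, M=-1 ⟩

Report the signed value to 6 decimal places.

√[7·0!1!5!/7! · 1!0!1!4!2!4!] = √(192)
  +(−1)^0/∏(0,0,0,1,1,4)! = 1/24  (running 1/24)
⟨..|..⟩ = √(192)·(1/24) = +0.577350

+0.577350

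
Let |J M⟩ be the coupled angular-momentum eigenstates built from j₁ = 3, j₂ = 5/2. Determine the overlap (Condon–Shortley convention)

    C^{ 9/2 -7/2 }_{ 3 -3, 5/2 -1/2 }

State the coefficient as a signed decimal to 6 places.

√[10·1!5!4!/11! · 0!6!2!3!1!8!] = √(2764800/11)
  +(−1)^1/∏(1,0,5,1,0,3)! = -1/720  (running -1/720)
⟨..|..⟩ = √(2764800/11)·(-1/720) = -0.696311

-0.696311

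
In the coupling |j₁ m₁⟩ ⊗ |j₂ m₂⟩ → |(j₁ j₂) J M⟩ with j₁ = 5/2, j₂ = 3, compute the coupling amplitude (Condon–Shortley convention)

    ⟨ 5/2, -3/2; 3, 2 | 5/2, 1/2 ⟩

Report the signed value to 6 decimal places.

j₁+j₂−J=3  J+j₁−j₂=2  J−j₁+j₂=3  j₁+j₂+J+1=9
(j₁±m₁, j₂±m₂, J±M) = (1,4,5,1,3,2)
P² = 288/7
sum k=2..3:
  [2] +1/24 = 1/24
  [3] −1/12 = -1/12
S = -1/24
C² = P²·S² = 1/14 ; C = -0.267261

-0.267261  (= −√(1/14))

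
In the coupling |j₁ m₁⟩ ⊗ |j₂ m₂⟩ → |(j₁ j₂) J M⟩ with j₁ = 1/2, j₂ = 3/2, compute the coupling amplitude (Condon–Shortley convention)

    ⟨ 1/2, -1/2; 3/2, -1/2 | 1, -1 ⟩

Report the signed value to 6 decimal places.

−√(1/4) = -0.500000

triangle: 1!×0!×2!/4! = 2/24
(j±m)!: 0!×1!×1!×2!×0!×2! = 4
prefactor² = (2J+1)×Δ×N² = 1
  k=1: −1/(1!×0!×0!×0!×0!×2!) = -1/2
Σ = -1/2  ⇒  CG² = 1×(-1/2)² = 1/4
CG = −√(1/4) = -0.500000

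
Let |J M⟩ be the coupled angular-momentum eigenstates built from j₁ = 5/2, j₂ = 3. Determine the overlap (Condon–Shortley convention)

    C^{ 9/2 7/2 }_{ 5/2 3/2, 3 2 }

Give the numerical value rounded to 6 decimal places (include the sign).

triangle: 1!*4!*5!/11! = 2880/39916800
(j±m)!: 4!*1!*5!*1!*8!*1! = 116121600
prefactor² = (2J+1)*Δ*N² = 921600/11
  k=0: +1/(0!*1!*1!*5!*3!*0!) = 1/720
  k=1: −1/(1!*0!*0!*4!*4!*1!) = -1/576
Σ = -1/2880  ⇒  CG² = 921600/11*(-1/2880)² = 1/99
CG = −√(1/99) = -0.100504

−√(1/99) = -0.100504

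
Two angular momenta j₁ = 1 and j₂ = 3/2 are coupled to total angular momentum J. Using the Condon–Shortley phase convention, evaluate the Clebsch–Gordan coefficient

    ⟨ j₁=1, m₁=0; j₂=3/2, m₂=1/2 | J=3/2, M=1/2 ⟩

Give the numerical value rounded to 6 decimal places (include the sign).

-0.258199  (= −√(1/15))

j₁+j₂−J=1  J+j₁−j₂=1  J−j₁+j₂=2  j₁+j₂+J+1=5
(j₁±m₁, j₂±m₂, J±M) = (1,1,2,1,2,1)
P² = 4/15
sum k=0..1:
  [0] +1/2 = 1/2
  [1] −1/1 = -1
S = -1/2
C² = P²·S² = 1/15 ; C = -0.258199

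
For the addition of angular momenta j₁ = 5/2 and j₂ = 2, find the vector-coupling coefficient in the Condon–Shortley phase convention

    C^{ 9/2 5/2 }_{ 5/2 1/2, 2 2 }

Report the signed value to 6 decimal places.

√[10·0!5!4!/10! · 3!2!4!0!7!2!] = √(23040)
  +(−1)^0/∏(0,0,2,4,3,0)! = 1/288  (running 1/288)
⟨..|..⟩ = √(23040)·(1/288) = +0.527046

+0.527046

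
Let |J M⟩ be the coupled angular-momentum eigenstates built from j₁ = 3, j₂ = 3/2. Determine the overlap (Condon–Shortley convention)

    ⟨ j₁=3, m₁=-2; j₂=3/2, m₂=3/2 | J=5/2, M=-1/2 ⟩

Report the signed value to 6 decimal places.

+0.654654  (= +√(3/7))

triangle: 2!*4!*1!/8! = 48/40320
(j±m)!: 1!*5!*3!*0!*2!*3! = 8640
prefactor² = (2J+1)*Δ*N² = 432/7
  k=2: +1/(2!*0!*3!*1!*1!*0!) = 1/12
Σ = 1/12  ⇒  CG² = 432/7*1/12² = 3/7
CG = +√(3/7) = +0.654654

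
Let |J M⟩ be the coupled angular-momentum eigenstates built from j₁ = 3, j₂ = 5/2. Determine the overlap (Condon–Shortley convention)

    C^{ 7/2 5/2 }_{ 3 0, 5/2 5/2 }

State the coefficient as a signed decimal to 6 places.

√[8·2!4!3!/10! · 3!3!5!0!6!1!] = √(13824/7)
  +(−1)^2/∏(2,0,1,3,3,0)! = 1/72  (running 1/72)
⟨..|..⟩ = √(13824/7)·(1/72) = +0.617213

+0.617213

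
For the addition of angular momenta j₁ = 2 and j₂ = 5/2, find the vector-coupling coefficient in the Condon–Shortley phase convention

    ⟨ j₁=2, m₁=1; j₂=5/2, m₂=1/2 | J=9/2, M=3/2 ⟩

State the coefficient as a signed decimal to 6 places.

+0.690066

triangle: 0!×4!×5!/10! = 2880/3628800
(j±m)!: 3!×1!×3!×2!×6!×3! = 311040
prefactor² = (2J+1)×Δ×N² = 17280/7
  k=0: +1/(0!×0!×1!×3!×3!×2!) = 1/72
Σ = 1/72  ⇒  CG² = 17280/7×1/72² = 10/21
CG = +√(10/21) = +0.690066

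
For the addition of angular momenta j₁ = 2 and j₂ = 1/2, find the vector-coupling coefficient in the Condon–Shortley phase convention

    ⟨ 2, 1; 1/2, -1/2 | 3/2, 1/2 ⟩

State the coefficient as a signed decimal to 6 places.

+0.774597

√[4·1!3!0!/5! · 3!1!0!1!2!1!] = √(12/5)
  +(−1)^0/∏(0,1,1,0,2,0)! = 1/2  (running 1/2)
⟨..|..⟩ = √(12/5)·(1/2) = +0.774597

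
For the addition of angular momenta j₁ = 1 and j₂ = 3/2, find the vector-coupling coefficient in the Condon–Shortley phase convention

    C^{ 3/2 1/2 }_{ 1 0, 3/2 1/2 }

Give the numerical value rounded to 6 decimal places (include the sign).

-0.258199  (= −√(1/15))

j₁+j₂−J=1  J+j₁−j₂=1  J−j₁+j₂=2  j₁+j₂+J+1=5
(j₁±m₁, j₂±m₂, J±M) = (1,1,2,1,2,1)
P² = 4/15
sum k=0..1:
  [0] +1/2 = 1/2
  [1] −1/1 = -1
S = -1/2
C² = P²·S² = 1/15 ; C = -0.258199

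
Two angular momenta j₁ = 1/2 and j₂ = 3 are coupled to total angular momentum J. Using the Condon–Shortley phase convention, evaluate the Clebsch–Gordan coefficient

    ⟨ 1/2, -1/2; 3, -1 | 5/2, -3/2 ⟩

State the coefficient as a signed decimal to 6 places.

√[6·1!0!5!/7! · 0!1!2!4!1!4!] = √(1152/7)
  +(−1)^1/∏(1,0,0,1,0,4)! = -1/24  (running -1/24)
⟨..|..⟩ = √(1152/7)·(-1/24) = -0.534522

−√(2/7) = -0.534522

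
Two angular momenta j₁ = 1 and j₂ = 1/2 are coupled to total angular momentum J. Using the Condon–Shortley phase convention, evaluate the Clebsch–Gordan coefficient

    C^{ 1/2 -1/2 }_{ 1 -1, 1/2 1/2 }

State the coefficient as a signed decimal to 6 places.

−√(2/3) = -0.816497

j₁+j₂−J=1  J+j₁−j₂=1  J−j₁+j₂=0  j₁+j₂+J+1=3
(j₁±m₁, j₂±m₂, J±M) = (0,2,1,0,0,1)
P² = 2/3
sum k=1..1:
  [1] −1/1 = -1
S = -1
C² = P²·S² = 2/3 ; C = -0.816497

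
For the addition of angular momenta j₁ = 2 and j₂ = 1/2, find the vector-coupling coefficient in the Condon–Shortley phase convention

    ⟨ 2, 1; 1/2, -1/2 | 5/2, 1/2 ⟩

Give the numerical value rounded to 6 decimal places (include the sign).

triangle: 0!*4!*1!/6! = 24/720
(j±m)!: 3!*1!*0!*1!*3!*2! = 72
prefactor² = (2J+1)*Δ*N² = 72/5
  k=0: +1/(0!*0!*1!*0!*3!*1!) = 1/6
Σ = 1/6  ⇒  CG² = 72/5*1/6² = 2/5
CG = +√(2/5) = +0.632456

+0.632456  (= +√(2/5))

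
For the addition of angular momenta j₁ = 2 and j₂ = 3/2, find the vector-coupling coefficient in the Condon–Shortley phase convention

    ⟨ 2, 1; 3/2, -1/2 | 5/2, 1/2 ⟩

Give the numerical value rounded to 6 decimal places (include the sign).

+√(5/14) ≈ +0.597614

triangle: 1!*3!*2!/7! = 12/5040
(j±m)!: 3!*1!*1!*2!*3!*2! = 144
prefactor² = (2J+1)*Δ*N² = 72/35
  k=0: +1/(0!*1!*1!*1!*2!*1!) = 1/2
  k=1: −1/(1!*0!*0!*0!*3!*2!) = -1/12
Σ = 5/12  ⇒  CG² = 72/35*5/12² = 5/14
CG = +√(5/14) = +0.597614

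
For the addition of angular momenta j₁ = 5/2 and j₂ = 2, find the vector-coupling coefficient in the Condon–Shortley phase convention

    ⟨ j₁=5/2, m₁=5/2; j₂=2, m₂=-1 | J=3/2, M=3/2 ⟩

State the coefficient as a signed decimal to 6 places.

+0.534522  (= +√(2/7))

√[4·3!2!1!/7! · 5!0!1!3!3!0!] = √(288/7)
  +(−1)^0/∏(0,3,0,1,2,0)! = 1/12  (running 1/12)
⟨..|..⟩ = √(288/7)·(1/12) = +0.534522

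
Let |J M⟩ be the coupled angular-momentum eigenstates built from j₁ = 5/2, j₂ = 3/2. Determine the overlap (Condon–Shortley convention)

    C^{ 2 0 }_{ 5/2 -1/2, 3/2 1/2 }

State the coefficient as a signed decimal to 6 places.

√[5·2!3!1!/7! · 2!3!2!1!2!2!] = √(8/7)
  +(−1)^1/∏(1,1,2,1,1,0)! = -1/2  (running -1/2)
  +(−1)^2/∏(2,0,1,0,2,1)! = 1/4  (running -1/4)
⟨..|..⟩ = √(8/7)·(-1/4) = -0.267261

-0.267261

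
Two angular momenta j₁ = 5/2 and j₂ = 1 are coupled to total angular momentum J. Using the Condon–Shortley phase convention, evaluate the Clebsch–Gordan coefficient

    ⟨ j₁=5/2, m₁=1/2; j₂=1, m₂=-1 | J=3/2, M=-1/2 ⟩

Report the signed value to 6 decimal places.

triangle: 2!·3!·0!/6! = 12/720
(j±m)!: 3!·2!·0!·2!·1!·2! = 48
prefactor² = (2J+1)·Δ·N² = 16/5
  k=0: +1/(0!·2!·2!·0!·1!·0!) = 1/4
Σ = 1/4  ⇒  CG² = 16/5·1/4² = 1/5
CG = +√(1/5) = +0.447214

+0.447214  (= +√(1/5))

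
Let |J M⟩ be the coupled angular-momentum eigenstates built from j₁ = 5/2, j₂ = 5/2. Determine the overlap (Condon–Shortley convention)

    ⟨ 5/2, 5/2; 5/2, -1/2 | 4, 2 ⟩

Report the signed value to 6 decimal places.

√[9·1!4!4!/10! · 5!0!2!3!6!2!] = √(20736/7)
  +(−1)^0/∏(0,1,0,2,4,2)! = 1/96  (running 1/96)
⟨..|..⟩ = √(20736/7)·(1/96) = +0.566947

+0.566947  (= +√(9/28))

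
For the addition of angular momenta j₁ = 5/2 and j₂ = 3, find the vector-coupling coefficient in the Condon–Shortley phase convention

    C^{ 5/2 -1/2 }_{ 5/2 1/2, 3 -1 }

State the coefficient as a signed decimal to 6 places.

√[6·3!2!3!/9! · 3!2!2!4!2!3!] = √(288/35)
  +(−1)^0/∏(0,3,2,2,0,1)! = 1/24  (running 1/24)
  +(−1)^1/∏(1,2,1,1,1,2)! = -1/4  (running -5/24)
  +(−1)^2/∏(2,1,0,0,2,3)! = 1/24  (running -1/6)
⟨..|..⟩ = √(288/35)·(-1/6) = -0.478091

-0.478091  (= −√(8/35))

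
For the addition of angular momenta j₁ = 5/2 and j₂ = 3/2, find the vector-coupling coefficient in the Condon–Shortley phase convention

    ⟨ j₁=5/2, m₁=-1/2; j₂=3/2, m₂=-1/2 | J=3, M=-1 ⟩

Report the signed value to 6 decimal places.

+0.129099

j₁+j₂−J=1  J+j₁−j₂=4  J−j₁+j₂=2  j₁+j₂+J+1=8
(j₁±m₁, j₂±m₂, J±M) = (2,3,1,2,2,4)
P² = 48/5
sum k=0..1:
  [0] +1/6 = 1/6
  [1] −1/8 = -1/8
S = 1/24
C² = P²·S² = 1/60 ; C = +0.129099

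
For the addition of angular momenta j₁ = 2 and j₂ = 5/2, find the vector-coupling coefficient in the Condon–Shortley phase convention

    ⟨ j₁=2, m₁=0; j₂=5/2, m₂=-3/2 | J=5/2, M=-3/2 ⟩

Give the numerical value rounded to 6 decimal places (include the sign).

triangle: 2!*2!*3!/8! = 24/40320
(j±m)!: 2!*2!*1!*4!*1!*4! = 2304
prefactor² = (2J+1)*Δ*N² = 288/35
  k=0: +1/(0!*2!*2!*1!*0!*2!) = 1/8
  k=1: −1/(1!*1!*1!*0!*1!*3!) = -1/6
Σ = -1/24  ⇒  CG² = 288/35*(-1/24)² = 1/70
CG = −√(1/70) = -0.119523

−√(1/70) = -0.119523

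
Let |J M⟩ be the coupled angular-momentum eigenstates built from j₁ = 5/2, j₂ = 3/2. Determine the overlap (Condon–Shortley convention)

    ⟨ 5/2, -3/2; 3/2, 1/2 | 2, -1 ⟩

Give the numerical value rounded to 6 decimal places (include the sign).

√[5·2!3!1!/7! · 1!4!2!1!1!3!] = √(24/7)
  +(−1)^1/∏(1,1,3,1,0,0)! = -1/6  (running -1/6)
  +(−1)^2/∏(2,0,2,0,1,1)! = 1/4  (running 1/12)
⟨..|..⟩ = √(24/7)·(1/12) = +0.154303

+0.154303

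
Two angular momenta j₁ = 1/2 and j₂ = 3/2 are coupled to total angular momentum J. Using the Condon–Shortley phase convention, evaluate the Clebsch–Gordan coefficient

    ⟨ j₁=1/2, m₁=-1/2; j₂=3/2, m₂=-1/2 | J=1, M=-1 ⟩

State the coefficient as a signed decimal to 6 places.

√[3·1!0!2!/4! · 0!1!1!2!0!2!] = √(1)
  +(−1)^1/∏(1,0,0,0,0,2)! = -1/2  (running -1/2)
⟨..|..⟩ = √(1)·(-1/2) = -0.500000

−√(1/4) ≈ -0.500000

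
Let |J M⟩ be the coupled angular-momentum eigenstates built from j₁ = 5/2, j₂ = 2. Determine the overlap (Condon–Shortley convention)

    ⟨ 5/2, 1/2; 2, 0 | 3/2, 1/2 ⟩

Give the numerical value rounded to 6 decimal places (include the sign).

−√(2/35) = -0.239046

j₁+j₂−J=3  J+j₁−j₂=2  J−j₁+j₂=1  j₁+j₂+J+1=7
(j₁±m₁, j₂±m₂, J±M) = (3,2,2,2,2,1)
P² = 32/35
sum k=1..2:
  [1] −1/2 = -1/2
  [2] +1/4 = 1/4
S = -1/4
C² = P²·S² = 2/35 ; C = -0.239046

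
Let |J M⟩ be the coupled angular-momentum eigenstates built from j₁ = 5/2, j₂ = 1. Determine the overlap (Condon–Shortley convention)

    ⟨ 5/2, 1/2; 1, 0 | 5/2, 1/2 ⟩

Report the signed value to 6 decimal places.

+√(1/35) ≈ +0.169031

triangle: 1!*4!*1!/7! = 24/5040
(j±m)!: 3!*2!*1!*1!*3!*2! = 144
prefactor² = (2J+1)*Δ*N² = 144/35
  k=0: +1/(0!*1!*2!*1!*2!*0!) = 1/4
  k=1: −1/(1!*0!*1!*0!*3!*1!) = -1/6
Σ = 1/12  ⇒  CG² = 144/35*1/12² = 1/35
CG = +√(1/35) = +0.169031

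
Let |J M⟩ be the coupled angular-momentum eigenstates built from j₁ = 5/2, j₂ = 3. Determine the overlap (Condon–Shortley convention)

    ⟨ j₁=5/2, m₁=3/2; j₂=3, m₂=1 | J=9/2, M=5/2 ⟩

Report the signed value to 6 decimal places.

+√(10/99) = +0.317821

triangle: 1!×4!×5!/11! = 2880/39916800
(j±m)!: 4!×1!×4!×2!×7!×2! = 11612160
prefactor² = (2J+1)×Δ×N² = 92160/11
  k=0: +1/(0!×1!×1!×4!×3!×1!) = 1/144
  k=1: −1/(1!×0!×0!×3!×4!×2!) = -1/288
Σ = 1/288  ⇒  CG² = 92160/11×1/288² = 10/99
CG = +√(10/99) = +0.317821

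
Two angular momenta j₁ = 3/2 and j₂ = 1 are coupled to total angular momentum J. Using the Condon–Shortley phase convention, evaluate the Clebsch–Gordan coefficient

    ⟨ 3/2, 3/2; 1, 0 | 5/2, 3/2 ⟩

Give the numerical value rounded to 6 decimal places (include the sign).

triangle: 0!·3!·2!/6! = 12/720
(j±m)!: 3!·0!·1!·1!·4!·1! = 144
prefactor² = (2J+1)·Δ·N² = 72/5
  k=0: +1/(0!·0!·0!·1!·3!·1!) = 1/6
Σ = 1/6  ⇒  CG² = 72/5·1/6² = 2/5
CG = +√(2/5) = +0.632456

+√(2/5) ≈ +0.632456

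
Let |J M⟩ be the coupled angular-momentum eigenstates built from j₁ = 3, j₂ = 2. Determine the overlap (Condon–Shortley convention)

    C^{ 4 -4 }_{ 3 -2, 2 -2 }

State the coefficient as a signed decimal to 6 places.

+0.632456

j₁+j₂−J=1  J+j₁−j₂=5  J−j₁+j₂=3  j₁+j₂+J+1=10
(j₁±m₁, j₂±m₂, J±M) = (1,5,0,4,0,8)
P² = 207360
sum k=0..0:
  [0] +1/720 = 1/720
S = 1/720
C² = P²·S² = 2/5 ; C = +0.632456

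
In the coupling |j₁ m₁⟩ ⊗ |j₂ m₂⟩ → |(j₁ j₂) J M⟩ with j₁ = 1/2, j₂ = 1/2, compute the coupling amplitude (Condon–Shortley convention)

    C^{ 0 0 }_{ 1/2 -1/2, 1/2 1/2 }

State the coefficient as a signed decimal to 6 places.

-0.707107  (= −√(1/2))

triangle: 1!*0!*0!/2! = 1/2
(j±m)!: 0!*1!*1!*0!*0!*0! = 1
prefactor² = (2J+1)*Δ*N² = 1/2
  k=1: −1/(1!*0!*0!*0!*0!*0!) = -1
Σ = -1  ⇒  CG² = 1/2*(-1)² = 1/2
CG = −√(1/2) = -0.707107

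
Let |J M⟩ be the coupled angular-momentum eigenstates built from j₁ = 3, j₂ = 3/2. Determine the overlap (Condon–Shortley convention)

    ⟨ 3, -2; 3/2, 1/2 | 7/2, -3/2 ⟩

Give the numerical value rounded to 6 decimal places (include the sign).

√[8·1!5!2!/9! · 1!5!2!1!2!5!] = √(6400/21)
  +(−1)^0/∏(0,1,5,2,0,0)! = 1/240  (running 1/240)
  +(−1)^1/∏(1,0,4,1,1,1)! = -1/24  (running -3/80)
⟨..|..⟩ = √(6400/21)·(-3/80) = -0.654654

−√(3/7) = -0.654654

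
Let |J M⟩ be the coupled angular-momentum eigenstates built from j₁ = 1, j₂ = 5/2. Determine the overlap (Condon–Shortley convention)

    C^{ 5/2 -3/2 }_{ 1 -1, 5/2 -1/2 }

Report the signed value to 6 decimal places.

−√(16/35) = -0.676123

j₁+j₂−J=1  J+j₁−j₂=1  J−j₁+j₂=4  j₁+j₂+J+1=7
(j₁±m₁, j₂±m₂, J±M) = (0,2,2,3,1,4)
P² = 576/35
sum k=1..1:
  [1] −1/6 = -1/6
S = -1/6
C² = P²·S² = 16/35 ; C = -0.676123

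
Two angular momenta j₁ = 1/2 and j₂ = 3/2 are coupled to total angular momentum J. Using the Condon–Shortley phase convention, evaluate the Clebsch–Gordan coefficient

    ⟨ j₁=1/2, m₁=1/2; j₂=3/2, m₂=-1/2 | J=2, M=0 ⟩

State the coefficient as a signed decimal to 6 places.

j₁+j₂−J=0  J+j₁−j₂=1  J−j₁+j₂=3  j₁+j₂+J+1=5
(j₁±m₁, j₂±m₂, J±M) = (1,0,1,2,2,2)
P² = 2
sum k=0..0:
  [0] +1/2 = 1/2
S = 1/2
C² = P²·S² = 1/2 ; C = +0.707107

+0.707107  (= +√(1/2))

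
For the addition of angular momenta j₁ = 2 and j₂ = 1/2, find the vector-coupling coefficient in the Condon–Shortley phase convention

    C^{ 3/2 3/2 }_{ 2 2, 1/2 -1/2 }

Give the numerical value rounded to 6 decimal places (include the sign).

+√(4/5) ≈ +0.894427

j₁+j₂−J=1  J+j₁−j₂=3  J−j₁+j₂=0  j₁+j₂+J+1=5
(j₁±m₁, j₂±m₂, J±M) = (4,0,0,1,3,0)
P² = 144/5
sum k=0..0:
  [0] +1/6 = 1/6
S = 1/6
C² = P²·S² = 4/5 ; C = +0.894427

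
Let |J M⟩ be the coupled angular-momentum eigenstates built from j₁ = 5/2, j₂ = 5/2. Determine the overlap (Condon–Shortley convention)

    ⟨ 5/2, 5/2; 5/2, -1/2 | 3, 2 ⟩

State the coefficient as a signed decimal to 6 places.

+√(5/12) ≈ +0.645497

√[7·2!3!3!/9! · 5!0!2!3!5!1!] = √(240)
  +(−1)^0/∏(0,2,0,2,3,1)! = 1/24  (running 1/24)
⟨..|..⟩ = √(240)·(1/24) = +0.645497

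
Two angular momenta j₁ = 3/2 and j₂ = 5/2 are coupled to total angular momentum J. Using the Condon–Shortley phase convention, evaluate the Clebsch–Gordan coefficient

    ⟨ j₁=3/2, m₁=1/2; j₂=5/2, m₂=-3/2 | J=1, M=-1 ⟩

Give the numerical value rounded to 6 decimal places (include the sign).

√[3·3!0!2!/6! · 2!1!1!4!0!2!] = √(24/5)
  +(−1)^1/∏(1,2,0,0,0,2)! = -1/4  (running -1/4)
⟨..|..⟩ = √(24/5)·(-1/4) = -0.547723

-0.547723  (= −√(3/10))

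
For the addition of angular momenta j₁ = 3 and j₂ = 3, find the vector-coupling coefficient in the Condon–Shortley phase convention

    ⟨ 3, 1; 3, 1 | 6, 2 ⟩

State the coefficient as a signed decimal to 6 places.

+√(5/11) = +0.674200

j₁+j₂−J=0  J+j₁−j₂=6  J−j₁+j₂=6  j₁+j₂+J+1=13
(j₁±m₁, j₂±m₂, J±M) = (4,2,4,2,8,4)
P² = 26542080/11
sum k=0..0:
  [0] +1/2304 = 1/2304
S = 1/2304
C² = P²·S² = 5/11 ; C = +0.674200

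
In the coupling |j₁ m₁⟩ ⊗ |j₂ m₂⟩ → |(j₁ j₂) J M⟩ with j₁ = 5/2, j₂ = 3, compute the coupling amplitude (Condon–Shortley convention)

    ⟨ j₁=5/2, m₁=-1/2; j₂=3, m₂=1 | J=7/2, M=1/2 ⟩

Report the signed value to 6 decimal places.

√[8·2!3!4!/10! · 2!3!4!2!4!3!] = √(9216/175)
  +(−1)^0/∏(0,2,3,4,0,0)! = 1/288  (running 1/288)
  +(−1)^1/∏(1,1,2,3,1,1)! = -1/12  (running -23/288)
  +(−1)^2/∏(2,0,1,2,2,2)! = 1/16  (running -5/288)
⟨..|..⟩ = √(9216/175)·(-5/288) = -0.125988

−√(1/63) = -0.125988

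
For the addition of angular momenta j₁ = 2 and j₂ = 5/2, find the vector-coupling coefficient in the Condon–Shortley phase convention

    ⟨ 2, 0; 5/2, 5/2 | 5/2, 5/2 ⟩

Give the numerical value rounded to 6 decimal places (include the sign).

√[6·2!2!3!/8! · 2!2!5!0!5!0!] = √(1440/7)
  +(−1)^2/∏(2,0,0,3,2,0)! = 1/24  (running 1/24)
⟨..|..⟩ = √(1440/7)·(1/24) = +0.597614

+0.597614  (= +√(5/14))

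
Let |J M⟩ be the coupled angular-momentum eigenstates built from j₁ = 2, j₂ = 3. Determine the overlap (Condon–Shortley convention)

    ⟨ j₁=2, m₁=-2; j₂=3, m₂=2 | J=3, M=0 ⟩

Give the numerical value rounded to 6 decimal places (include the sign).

√[7·2!2!4!/9! · 0!4!5!1!3!3!] = √(192)
  +(−1)^2/∏(2,0,2,3,0,1)! = 1/24  (running 1/24)
⟨..|..⟩ = √(192)·(1/24) = +0.577350

+0.577350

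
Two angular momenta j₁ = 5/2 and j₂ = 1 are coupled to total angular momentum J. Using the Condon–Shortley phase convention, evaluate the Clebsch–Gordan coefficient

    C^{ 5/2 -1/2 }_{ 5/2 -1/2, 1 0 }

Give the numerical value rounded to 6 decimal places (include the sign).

triangle: 1!·4!·1!/7! = 24/5040
(j±m)!: 2!·3!·1!·1!·2!·3! = 144
prefactor² = (2J+1)·Δ·N² = 144/35
  k=0: +1/(0!·1!·3!·1!·1!·0!) = 1/6
  k=1: −1/(1!·0!·2!·0!·2!·1!) = -1/4
Σ = -1/12  ⇒  CG² = 144/35·(-1/12)² = 1/35
CG = −√(1/35) = -0.169031

-0.169031  (= −√(1/35))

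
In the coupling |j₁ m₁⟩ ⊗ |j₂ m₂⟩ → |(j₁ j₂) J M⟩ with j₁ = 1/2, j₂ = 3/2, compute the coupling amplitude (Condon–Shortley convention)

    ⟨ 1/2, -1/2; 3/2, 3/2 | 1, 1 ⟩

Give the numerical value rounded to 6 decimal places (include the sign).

-0.866025  (= −√(3/4))

√[3·1!0!2!/4! · 0!1!3!0!2!0!] = √(3)
  +(−1)^1/∏(1,0,0,2,0,0)! = -1/2  (running -1/2)
⟨..|..⟩ = √(3)·(-1/2) = -0.866025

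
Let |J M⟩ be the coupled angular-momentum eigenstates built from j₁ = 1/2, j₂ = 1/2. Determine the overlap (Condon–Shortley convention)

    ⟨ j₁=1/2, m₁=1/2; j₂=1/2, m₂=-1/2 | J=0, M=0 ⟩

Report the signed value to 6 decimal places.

j₁+j₂−J=1  J+j₁−j₂=0  J−j₁+j₂=0  j₁+j₂+J+1=2
(j₁±m₁, j₂±m₂, J±M) = (1,0,0,1,0,0)
P² = 1/2
sum k=0..0:
  [0] +1/1 = 1
S = 1
C² = P²·S² = 1/2 ; C = +0.707107

+√(1/2) ≈ +0.707107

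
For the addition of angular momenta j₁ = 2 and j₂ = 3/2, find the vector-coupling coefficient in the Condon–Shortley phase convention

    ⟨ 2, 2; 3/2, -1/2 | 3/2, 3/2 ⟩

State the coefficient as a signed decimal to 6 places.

triangle: 2!·2!·1!/6! = 4/720
(j±m)!: 4!·0!·1!·2!·3!·0! = 288
prefactor² = (2J+1)·Δ·N² = 32/5
  k=0: +1/(0!·2!·0!·1!·2!·0!) = 1/4
Σ = 1/4  ⇒  CG² = 32/5·1/4² = 2/5
CG = +√(2/5) = +0.632456

+√(2/5) = +0.632456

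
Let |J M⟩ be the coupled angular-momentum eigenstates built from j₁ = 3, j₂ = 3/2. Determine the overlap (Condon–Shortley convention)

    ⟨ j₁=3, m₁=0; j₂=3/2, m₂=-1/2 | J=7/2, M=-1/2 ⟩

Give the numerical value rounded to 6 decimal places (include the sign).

√[8·1!5!2!/9! · 3!3!1!2!3!4!] = √(384/7)
  +(−1)^0/∏(0,1,3,1,2,1)! = 1/12  (running 1/12)
  +(−1)^1/∏(1,0,2,0,3,2)! = -1/24  (running 1/24)
⟨..|..⟩ = √(384/7)·(1/24) = +0.308607

+0.308607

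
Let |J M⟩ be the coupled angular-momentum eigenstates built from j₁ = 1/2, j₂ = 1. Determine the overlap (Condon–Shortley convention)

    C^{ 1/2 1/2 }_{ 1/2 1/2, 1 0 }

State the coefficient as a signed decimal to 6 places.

√[2·1!0!1!/3! · 1!0!1!1!1!0!] = √(1/3)
  +(−1)^0/∏(0,1,0,1,0,0)! = 1  (running 1)
⟨..|..⟩ = √(1/3)·(1) = +0.577350

+√(1/3) = +0.577350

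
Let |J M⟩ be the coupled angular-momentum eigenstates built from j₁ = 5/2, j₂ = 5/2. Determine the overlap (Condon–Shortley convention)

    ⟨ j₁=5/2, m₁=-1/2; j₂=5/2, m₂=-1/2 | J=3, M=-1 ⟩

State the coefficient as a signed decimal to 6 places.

√[7·2!3!3!/9! · 2!3!2!3!2!4!] = √(48/5)
  +(−1)^0/∏(0,2,3,2,0,1)! = 1/24  (running 1/24)
  +(−1)^1/∏(1,1,2,1,1,2)! = -1/4  (running -5/24)
  +(−1)^2/∏(2,0,1,0,2,3)! = 1/24  (running -1/6)
⟨..|..⟩ = √(48/5)·(-1/6) = -0.516398

-0.516398  (= −√(4/15))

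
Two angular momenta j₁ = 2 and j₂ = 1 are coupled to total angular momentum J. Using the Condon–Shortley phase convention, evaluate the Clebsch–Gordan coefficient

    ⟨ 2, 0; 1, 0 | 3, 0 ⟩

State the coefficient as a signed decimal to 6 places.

j₁+j₂−J=0  J+j₁−j₂=4  J−j₁+j₂=2  j₁+j₂+J+1=7
(j₁±m₁, j₂±m₂, J±M) = (2,2,1,1,3,3)
P² = 48/5
sum k=0..0:
  [0] +1/4 = 1/4
S = 1/4
C² = P²·S² = 3/5 ; C = +0.774597

+0.774597  (= +√(3/5))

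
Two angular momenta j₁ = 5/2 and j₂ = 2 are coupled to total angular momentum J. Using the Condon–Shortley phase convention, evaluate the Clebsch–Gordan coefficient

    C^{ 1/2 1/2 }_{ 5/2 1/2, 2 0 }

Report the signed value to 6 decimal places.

+0.447214  (= +√(1/5))

triangle: 4!×1!×0!/6! = 24/720
(j±m)!: 3!×2!×2!×2!×1!×0! = 48
prefactor² = (2J+1)×Δ×N² = 16/5
  k=2: +1/(2!×2!×0!×0!×1!×0!) = 1/4
Σ = 1/4  ⇒  CG² = 16/5×1/4² = 1/5
CG = +√(1/5) = +0.447214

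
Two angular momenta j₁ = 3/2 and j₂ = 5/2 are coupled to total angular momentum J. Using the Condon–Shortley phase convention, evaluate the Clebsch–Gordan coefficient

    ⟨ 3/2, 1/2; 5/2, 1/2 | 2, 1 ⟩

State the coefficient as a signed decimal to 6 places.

-0.545545  (= −√(25/84))

√[5·2!1!3!/7! · 2!1!3!2!3!1!] = √(12/7)
  +(−1)^0/∏(0,2,1,3,0,0)! = 1/12  (running 1/12)
  +(−1)^1/∏(1,1,0,2,1,1)! = -1/2  (running -5/12)
⟨..|..⟩ = √(12/7)·(-5/12) = -0.545545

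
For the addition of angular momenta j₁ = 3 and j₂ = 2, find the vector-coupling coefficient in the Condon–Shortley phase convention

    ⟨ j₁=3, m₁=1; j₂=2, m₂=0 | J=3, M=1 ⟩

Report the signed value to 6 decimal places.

j₁+j₂−J=2  J+j₁−j₂=4  J−j₁+j₂=2  j₁+j₂+J+1=9
(j₁±m₁, j₂±m₂, J±M) = (4,2,2,2,4,2)
P² = 256/15
sum k=0..2:
  [0] +1/16 = 1/16
  [1] −1/6 = -1/6
  [2] +1/96 = 1/96
S = -3/32
C² = P²·S² = 3/20 ; C = -0.387298

-0.387298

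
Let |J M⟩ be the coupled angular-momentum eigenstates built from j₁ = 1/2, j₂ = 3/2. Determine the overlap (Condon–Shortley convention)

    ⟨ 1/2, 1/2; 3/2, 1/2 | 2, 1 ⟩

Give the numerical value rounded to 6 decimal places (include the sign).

j₁+j₂−J=0  J+j₁−j₂=1  J−j₁+j₂=3  j₁+j₂+J+1=5
(j₁±m₁, j₂±m₂, J±M) = (1,0,2,1,3,1)
P² = 3
sum k=0..0:
  [0] +1/2 = 1/2
S = 1/2
C² = P²·S² = 3/4 ; C = +0.866025

+√(3/4) = +0.866025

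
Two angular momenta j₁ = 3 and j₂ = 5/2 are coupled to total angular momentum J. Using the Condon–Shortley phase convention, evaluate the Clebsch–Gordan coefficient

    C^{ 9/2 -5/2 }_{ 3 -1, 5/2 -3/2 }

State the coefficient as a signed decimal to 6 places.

j₁+j₂−J=1  J+j₁−j₂=5  J−j₁+j₂=4  j₁+j₂+J+1=11
(j₁±m₁, j₂±m₂, J±M) = (2,4,1,4,2,7)
P² = 92160/11
sum k=0..1:
  [0] +1/144 = 1/144
  [1] −1/288 = -1/288
S = 1/288
C² = P²·S² = 10/99 ; C = +0.317821

+√(10/99) ≈ +0.317821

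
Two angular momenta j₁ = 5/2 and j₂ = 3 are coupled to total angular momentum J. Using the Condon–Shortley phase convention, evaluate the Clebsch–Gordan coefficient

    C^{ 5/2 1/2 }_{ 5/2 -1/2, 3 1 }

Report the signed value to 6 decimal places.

+√(8/35) = +0.478091

√[6·3!2!3!/9! · 2!3!4!2!3!2!] = √(288/35)
  +(−1)^1/∏(1,2,2,3,0,0)! = -1/24  (running -1/24)
  +(−1)^2/∏(2,1,1,2,1,1)! = 1/4  (running 5/24)
  +(−1)^3/∏(3,0,0,1,2,2)! = -1/24  (running 1/6)
⟨..|..⟩ = √(288/35)·(1/6) = +0.478091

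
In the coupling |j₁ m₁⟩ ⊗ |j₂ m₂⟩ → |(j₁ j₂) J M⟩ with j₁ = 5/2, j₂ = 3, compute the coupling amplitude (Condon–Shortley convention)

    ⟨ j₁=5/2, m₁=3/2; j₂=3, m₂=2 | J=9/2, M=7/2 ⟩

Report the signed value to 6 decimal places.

−√(1/99) = -0.100504

j₁+j₂−J=1  J+j₁−j₂=4  J−j₁+j₂=5  j₁+j₂+J+1=11
(j₁±m₁, j₂±m₂, J±M) = (4,1,5,1,8,1)
P² = 921600/11
sum k=0..1:
  [0] +1/720 = 1/720
  [1] −1/576 = -1/576
S = -1/2880
C² = P²·S² = 1/99 ; C = -0.100504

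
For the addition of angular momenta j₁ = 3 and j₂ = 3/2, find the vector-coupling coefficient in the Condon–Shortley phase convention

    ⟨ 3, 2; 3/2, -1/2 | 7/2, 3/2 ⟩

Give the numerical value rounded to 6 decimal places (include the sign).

+0.654654  (= +√(3/7))

√[8·1!5!2!/9! · 5!1!1!2!5!2!] = √(6400/21)
  +(−1)^0/∏(0,1,1,1,4,1)! = 1/24  (running 1/24)
  +(−1)^1/∏(1,0,0,0,5,2)! = -1/240  (running 3/80)
⟨..|..⟩ = √(6400/21)·(3/80) = +0.654654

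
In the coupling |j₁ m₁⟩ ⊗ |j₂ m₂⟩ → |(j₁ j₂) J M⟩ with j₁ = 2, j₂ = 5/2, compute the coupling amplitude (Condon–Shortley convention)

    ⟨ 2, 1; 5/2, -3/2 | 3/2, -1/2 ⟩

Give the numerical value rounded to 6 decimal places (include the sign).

triangle: 3!·1!·2!/7! = 12/5040
(j±m)!: 3!·1!·1!·4!·1!·2! = 288
prefactor² = (2J+1)·Δ·N² = 96/35
  k=0: +1/(0!·3!·1!·1!·0!·1!) = 1/6
  k=1: −1/(1!·2!·0!·0!·1!·2!) = -1/4
Σ = -1/12  ⇒  CG² = 96/35·(-1/12)² = 2/105
CG = −√(2/105) = -0.138013

-0.138013  (= −√(2/105))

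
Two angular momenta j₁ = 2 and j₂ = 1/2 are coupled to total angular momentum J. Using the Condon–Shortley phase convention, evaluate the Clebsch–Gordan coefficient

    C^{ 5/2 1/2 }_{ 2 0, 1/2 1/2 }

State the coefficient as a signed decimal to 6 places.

√[6·0!4!1!/6! · 2!2!1!0!3!2!] = √(48/5)
  +(−1)^0/∏(0,0,2,1,2,0)! = 1/4  (running 1/4)
⟨..|..⟩ = √(48/5)·(1/4) = +0.774597

+√(3/5) ≈ +0.774597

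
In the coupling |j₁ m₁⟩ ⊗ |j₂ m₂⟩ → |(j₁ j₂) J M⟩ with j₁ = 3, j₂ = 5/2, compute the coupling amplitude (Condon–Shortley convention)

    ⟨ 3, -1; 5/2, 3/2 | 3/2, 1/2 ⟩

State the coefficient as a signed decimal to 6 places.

-0.483046  (= −√(7/30))

triangle: 4!×2!×1!/8! = 48/40320
(j±m)!: 2!×4!×4!×1!×2!×1! = 2304
prefactor² = (2J+1)×Δ×N² = 384/35
  k=3: −1/(3!×1!×1!×1!×1!×0!) = -1/6
  k=4: +1/(4!×0!×0!×0!×2!×1!) = 1/48
Σ = -7/48  ⇒  CG² = 384/35×(-7/48)² = 7/30
CG = −√(7/30) = -0.483046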